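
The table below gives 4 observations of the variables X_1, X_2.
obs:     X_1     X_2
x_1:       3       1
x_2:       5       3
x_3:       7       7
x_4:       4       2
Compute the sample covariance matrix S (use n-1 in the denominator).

Step 1 — column means:
  mean(X_1) = (3 + 5 + 7 + 4) / 4 = 19/4 = 4.75
  mean(X_2) = (1 + 3 + 7 + 2) / 4 = 13/4 = 3.25

Step 2 — sample covariance S[i,j] = (1/(n-1)) · Σ_k (x_{k,i} - mean_i) · (x_{k,j} - mean_j), with n-1 = 3.
  S[X_1,X_1] = ((-1.75)·(-1.75) + (0.25)·(0.25) + (2.25)·(2.25) + (-0.75)·(-0.75)) / 3 = 8.75/3 = 2.9167
  S[X_1,X_2] = ((-1.75)·(-2.25) + (0.25)·(-0.25) + (2.25)·(3.75) + (-0.75)·(-1.25)) / 3 = 13.25/3 = 4.4167
  S[X_2,X_2] = ((-2.25)·(-2.25) + (-0.25)·(-0.25) + (3.75)·(3.75) + (-1.25)·(-1.25)) / 3 = 20.75/3 = 6.9167

S is symmetric (S[j,i] = S[i,j]). Assembling:

S = [[2.9167, 4.4167],
 [4.4167, 6.9167]]


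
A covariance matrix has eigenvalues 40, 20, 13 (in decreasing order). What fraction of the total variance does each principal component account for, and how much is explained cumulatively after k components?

Step 1 — total variance = trace(Sigma) = Σ λ_i = 40 + 20 + 13 = 73.

Step 2 — fraction explained by component i = λ_i / Σ λ:
  PC1: 40/73 = 0.5479
  PC2: 20/73 = 0.274
  PC3: 13/73 = 0.1781

Step 3 — cumulative fraction after k components = (λ_1 + ... + λ_k) / Σ λ:
  k = 1: 40/73 = 0.5479
  k = 2: (40 + 20)/73 = 60/73 = 0.8219
  k = 3: (40 + 20 + 13)/73 = 73/73 = 1

Summary (fraction, with percent):

explained: PC1 0.5479 (54.79%), PC2 0.274 (27.4%), PC3 0.1781 (17.81%);  cumulative: 0.5479, 0.8219, 1


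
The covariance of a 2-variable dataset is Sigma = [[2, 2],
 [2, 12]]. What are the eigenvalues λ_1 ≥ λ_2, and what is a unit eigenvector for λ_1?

Step 1 — characteristic polynomial of 2×2 Sigma:
  det(Sigma - λI) = λ² - trace · λ + det = 0.
  trace = 2 + 12 = 14, det = 2·12 - (2)² = 20.
Step 2 — discriminant:
  Δ = trace² - 4·det = 196 - 80 = 116.
Step 3 — eigenvalues:
  λ = (trace ± √Δ)/2 = (14 ± 10.7703)/2,
  λ_1 = 12.3852,  λ_2 = 1.6148.

Step 4 — unit eigenvector for λ_1: solve (Sigma - λ_1 I)v = 0. First row:
  (2 - 12.3852)·v_x + (2)·v_y = 0, i.e. (-10.3852)·v_x + (2)·v_y = 0,
  so v ∝ (b, λ_1 - a) = (2, 10.3852) = u.
  ||u|| = √((2)² + (10.3852)²) = √(111.8516) ≈ 10.576,
  v_1 = u/||u|| ≈ (0.1891, 0.982) (||v_1|| = 1).

λ_1 = 12.3852,  λ_2 = 1.6148;  v_1 ≈ (0.1891, 0.982)


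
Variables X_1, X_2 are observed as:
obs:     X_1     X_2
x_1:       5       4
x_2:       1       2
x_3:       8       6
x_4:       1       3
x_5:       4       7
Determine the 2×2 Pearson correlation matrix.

Step 1 — column means:
  mean(X_1) = (5 + 1 + 8 + 1 + 4) / 5 = 19/5 = 3.8
  mean(X_2) = (4 + 2 + 6 + 3 + 7) / 5 = 22/5 = 4.4

Step 2 — sample variances and covariances s[i,j] = (1/(n-1)) · Σ_k (x_{k,i} - mean_i) · (x_{k,j} - mean_j), with n-1 = 4:
  s[X_1,X_1] = ((1.2)·(1.2) + (-2.8)·(-2.8) + (4.2)·(4.2) + (-2.8)·(-2.8) + (0.2)·(0.2)) / 4 = 34.8/4 = 8.7
  s[X_1,X_2] = ((1.2)·(-0.4) + (-2.8)·(-2.4) + (4.2)·(1.6) + (-2.8)·(-1.4) + (0.2)·(2.6)) / 4 = 17.4/4 = 4.35
  s[X_2,X_2] = ((-0.4)·(-0.4) + (-2.4)·(-2.4) + (1.6)·(1.6) + (-1.4)·(-1.4) + (2.6)·(2.6)) / 4 = 17.2/4 = 4.3
  Sample standard deviations s_i = √(s[i,i]):
  s(X_1) = √(8.7) = 2.9496
  s(X_2) = √(4.3) = 2.0736

Step 3 — r_{ij} = s_{ij} / (s_i · s_j):
  r[X_1,X_1] = 1 (diagonal).
  r[X_1,X_2] = 4.35 / (2.9496 · 2.0736) = 4.35 / 6.1164 = 0.7112
  r[X_2,X_2] = 1 (diagonal).

R is symmetric with unit diagonal. Assembling:

R = [[1, 0.7112],
 [0.7112, 1]]


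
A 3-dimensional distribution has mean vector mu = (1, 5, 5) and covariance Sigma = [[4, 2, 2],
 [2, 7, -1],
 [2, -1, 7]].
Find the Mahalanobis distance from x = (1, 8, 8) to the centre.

Step 1 — centre the observation: (x - mu) = (0, 3, 3).

Step 2 — invert Sigma (cofactor / det for 3×3, or solve directly):
  Sigma^{-1} = [[0.375, -0.125, -0.125],
 [-0.125, 0.1875, 0.0625],
 [-0.125, 0.0625, 0.1875]].

Step 3 — form the quadratic (x - mu)^T · Sigma^{-1} · (x - mu):
  Sigma^{-1} · (x - mu) = (-0.75, 0.75, 0.75).
  (x - mu)^T · [Sigma^{-1} · (x - mu)] = (0)·(-0.75) + (3)·(0.75) + (3)·(0.75) = 4.5.

Step 4 — take square root: d = √(4.5) ≈ 2.1213.

d(x, mu) = √(4.5) ≈ 2.1213


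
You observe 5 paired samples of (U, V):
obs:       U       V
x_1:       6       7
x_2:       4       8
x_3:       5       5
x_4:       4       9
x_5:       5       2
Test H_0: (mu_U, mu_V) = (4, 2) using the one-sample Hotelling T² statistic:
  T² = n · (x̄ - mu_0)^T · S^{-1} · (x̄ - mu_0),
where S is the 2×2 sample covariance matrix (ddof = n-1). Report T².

Step 1 — sample mean vector:
  mean(U) = (6 + 4 + 5 + 4 + 5) / 5 = 24/5 = 4.8
  mean(V) = (7 + 8 + 5 + 9 + 2) / 5 = 31/5 = 6.2
  x̄ = (4.8, 6.2),  deviation x̄ - mu_0 = (4.8, 6.2) - (4, 2) = (0.8, 4.2).

Step 2 — sample covariance matrix, S[i,j] = (1/(n-1)) · Σ_k (x_{k,i} - mean_i) · (x_{k,j} - mean_j), divisor n-1 = 4:
  S[U,U] = ((1.2)·(1.2) + (-0.8)·(-0.8) + (0.2)·(0.2) + (-0.8)·(-0.8) + (0.2)·(0.2)) / 4 = 2.8/4 = 0.7
  S[U,V] = ((1.2)·(0.8) + (-0.8)·(1.8) + (0.2)·(-1.2) + (-0.8)·(2.8) + (0.2)·(-4.2)) / 4 = -3.8/4 = -0.95
  S[V,V] = ((0.8)·(0.8) + (1.8)·(1.8) + (-1.2)·(-1.2) + (2.8)·(2.8) + (-4.2)·(-4.2)) / 4 = 30.8/4 = 7.7
  S = [[0.7, -0.95],
 [-0.95, 7.7]].

Step 3 — invert S. det(S) = 0.7·7.7 - (-0.95)² = 4.4875.
  S^{-1} = (1/det) · [[d, -b], [-b, a]] = [[1.7159, 0.2117],
 [0.2117, 0.156]].

Step 4 — quadratic form (x̄ - mu_0)^T · S^{-1} · (x̄ - mu_0):
  S^{-1} · (x̄ - mu_0) = (2.2618, 0.8245),
  (x̄ - mu_0)^T · [...] = (0.8)·(2.2618) + (4.2)·(0.8245) = 5.2724.

Step 5 — scale by n: T² = 5 · 5.2724 = 26.3621.

T² ≈ 26.3621


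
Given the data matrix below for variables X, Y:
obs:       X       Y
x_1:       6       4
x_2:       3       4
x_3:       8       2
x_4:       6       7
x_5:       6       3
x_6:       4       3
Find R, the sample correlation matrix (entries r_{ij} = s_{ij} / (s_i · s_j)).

Step 1 — column means:
  mean(X) = (6 + 3 + 8 + 6 + 6 + 4) / 6 = 33/6 = 5.5
  mean(Y) = (4 + 4 + 2 + 7 + 3 + 3) / 6 = 23/6 = 3.8333

Step 2 — sample variances and covariances s[i,j] = (1/(n-1)) · Σ_k (x_{k,i} - mean_i) · (x_{k,j} - mean_j), with n-1 = 5:
  s[X,X] = ((0.5)·(0.5) + (-2.5)·(-2.5) + (2.5)·(2.5) + (0.5)·(0.5) + (0.5)·(0.5) + (-1.5)·(-1.5)) / 5 = 15.5/5 = 3.1
  s[X,Y] = ((0.5)·(0.1667) + (-2.5)·(0.1667) + (2.5)·(-1.8333) + (0.5)·(3.1667) + (0.5)·(-0.8333) + (-1.5)·(-0.8333)) / 5 = -2.5/5 = -0.5
  s[Y,Y] = ((0.1667)·(0.1667) + (0.1667)·(0.1667) + (-1.8333)·(-1.8333) + (3.1667)·(3.1667) + (-0.8333)·(-0.8333) + (-0.8333)·(-0.8333)) / 5 = 14.8333/5 = 2.9667
  Sample standard deviations s_i = √(s[i,i]):
  s(X) = √(3.1) = 1.7607
  s(Y) = √(2.9667) = 1.7224

Step 3 — r_{ij} = s_{ij} / (s_i · s_j):
  r[X,X] = 1 (diagonal).
  r[X,Y] = -0.5 / (1.7607 · 1.7224) = -0.5 / 3.0326 = -0.1649
  r[Y,Y] = 1 (diagonal).

R is symmetric with unit diagonal. Assembling:

R = [[1, -0.1649],
 [-0.1649, 1]]


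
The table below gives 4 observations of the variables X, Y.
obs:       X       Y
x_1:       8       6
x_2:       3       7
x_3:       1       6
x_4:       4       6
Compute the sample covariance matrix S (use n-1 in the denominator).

Step 1 — column means:
  mean(X) = (8 + 3 + 1 + 4) / 4 = 16/4 = 4
  mean(Y) = (6 + 7 + 6 + 6) / 4 = 25/4 = 6.25

Step 2 — sample covariance S[i,j] = (1/(n-1)) · Σ_k (x_{k,i} - mean_i) · (x_{k,j} - mean_j), with n-1 = 3.
  S[X,X] = ((4)·(4) + (-1)·(-1) + (-3)·(-3) + (0)·(0)) / 3 = 26/3 = 8.6667
  S[X,Y] = ((4)·(-0.25) + (-1)·(0.75) + (-3)·(-0.25) + (0)·(-0.25)) / 3 = -1/3 = -0.3333
  S[Y,Y] = ((-0.25)·(-0.25) + (0.75)·(0.75) + (-0.25)·(-0.25) + (-0.25)·(-0.25)) / 3 = 0.75/3 = 0.25

S is symmetric (S[j,i] = S[i,j]). Assembling:

S = [[8.6667, -0.3333],
 [-0.3333, 0.25]]


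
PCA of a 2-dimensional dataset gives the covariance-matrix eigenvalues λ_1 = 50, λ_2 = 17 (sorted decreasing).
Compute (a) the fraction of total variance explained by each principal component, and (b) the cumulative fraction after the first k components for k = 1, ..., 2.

Step 1 — total variance = trace(Sigma) = Σ λ_i = 50 + 17 = 67.

Step 2 — fraction explained by component i = λ_i / Σ λ:
  PC1: 50/67 = 0.7463
  PC2: 17/67 = 0.2537

Step 3 — cumulative fraction after k components = (λ_1 + ... + λ_k) / Σ λ:
  k = 1: 50/67 = 0.7463
  k = 2: (50 + 17)/67 = 67/67 = 1

Summary (fraction, with percent):

explained: PC1 0.7463 (74.63%), PC2 0.2537 (25.37%);  cumulative: 0.7463, 1


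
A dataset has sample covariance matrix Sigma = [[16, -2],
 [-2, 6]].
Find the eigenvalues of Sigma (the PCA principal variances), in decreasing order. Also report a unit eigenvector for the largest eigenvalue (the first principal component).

Step 1 — characteristic polynomial of 2×2 Sigma:
  det(Sigma - λI) = λ² - trace · λ + det = 0.
  trace = 16 + 6 = 22, det = 16·6 - (-2)² = 92.
Step 2 — discriminant:
  Δ = trace² - 4·det = 484 - 368 = 116.
Step 3 — eigenvalues:
  λ = (trace ± √Δ)/2 = (22 ± 10.7703)/2,
  λ_1 = 16.3852,  λ_2 = 5.6148.

Step 4 — unit eigenvector for λ_1: solve (Sigma - λ_1 I)v = 0. First row:
  (16 - 16.3852)·v_x + (-2)·v_y = 0, i.e. (-0.3852)·v_x + (-2)·v_y = 0,
  so v ∝ (b, λ_1 - a) = (-2, 0.3852); multiply by -1 so the first entry is positive: u = (2, -0.3852).
  ||u|| = √((2)² + (-0.3852)²) = √(4.1484) ≈ 2.0368,
  v_1 = u/||u|| ≈ (0.982, -0.1891) (||v_1|| = 1).

λ_1 = 16.3852,  λ_2 = 5.6148;  v_1 ≈ (0.982, -0.1891)


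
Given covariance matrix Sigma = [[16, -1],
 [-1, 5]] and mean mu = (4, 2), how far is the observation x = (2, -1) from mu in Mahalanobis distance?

Step 1 — centre the observation: (x - mu) = (-2, -3).

Step 2 — invert Sigma. det(Sigma) = 16·5 - (-1)² = 79.
  Sigma^{-1} = (1/det) · [[d, -b], [-b, a]] = [[0.0633, 0.0127],
 [0.0127, 0.2025]].

Step 3 — form the quadratic (x - mu)^T · Sigma^{-1} · (x - mu):
  Sigma^{-1} · (x - mu) = (-0.1646, -0.6329).
  (x - mu)^T · [Sigma^{-1} · (x - mu)] = (-2)·(-0.1646) + (-3)·(-0.6329) = 2.2278.

Step 4 — take square root: d = √(2.2278) ≈ 1.4926.

d(x, mu) = √(2.2278) ≈ 1.4926


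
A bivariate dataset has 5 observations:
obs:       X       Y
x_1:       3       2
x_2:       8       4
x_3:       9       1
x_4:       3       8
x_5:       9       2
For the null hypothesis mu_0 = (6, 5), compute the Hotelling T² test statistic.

Step 1 — sample mean vector:
  mean(X) = (3 + 8 + 9 + 3 + 9) / 5 = 32/5 = 6.4
  mean(Y) = (2 + 4 + 1 + 8 + 2) / 5 = 17/5 = 3.4
  x̄ = (6.4, 3.4),  deviation x̄ - mu_0 = (6.4, 3.4) - (6, 5) = (0.4, -1.6).

Step 2 — sample covariance matrix, S[i,j] = (1/(n-1)) · Σ_k (x_{k,i} - mean_i) · (x_{k,j} - mean_j), divisor n-1 = 4:
  S[X,X] = ((-3.4)·(-3.4) + (1.6)·(1.6) + (2.6)·(2.6) + (-3.4)·(-3.4) + (2.6)·(2.6)) / 4 = 39.2/4 = 9.8
  S[X,Y] = ((-3.4)·(-1.4) + (1.6)·(0.6) + (2.6)·(-2.4) + (-3.4)·(4.6) + (2.6)·(-1.4)) / 4 = -19.8/4 = -4.95
  S[Y,Y] = ((-1.4)·(-1.4) + (0.6)·(0.6) + (-2.4)·(-2.4) + (4.6)·(4.6) + (-1.4)·(-1.4)) / 4 = 31.2/4 = 7.8
  S = [[9.8, -4.95],
 [-4.95, 7.8]].

Step 3 — invert S. det(S) = 9.8·7.8 - (-4.95)² = 51.9375.
  S^{-1} = (1/det) · [[d, -b], [-b, a]] = [[0.1502, 0.0953],
 [0.0953, 0.1887]].

Step 4 — quadratic form (x̄ - mu_0)^T · S^{-1} · (x̄ - mu_0):
  S^{-1} · (x̄ - mu_0) = (-0.0924, -0.2638),
  (x̄ - mu_0)^T · [...] = (0.4)·(-0.0924) + (-1.6)·(-0.2638) = 0.3851.

Step 5 — scale by n: T² = 5 · 0.3851 = 1.9254.

T² ≈ 1.9254


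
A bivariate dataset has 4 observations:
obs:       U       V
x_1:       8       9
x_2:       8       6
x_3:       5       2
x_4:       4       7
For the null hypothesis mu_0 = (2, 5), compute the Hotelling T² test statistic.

Step 1 — sample mean vector:
  mean(U) = (8 + 8 + 5 + 4) / 4 = 25/4 = 6.25
  mean(V) = (9 + 6 + 2 + 7) / 4 = 24/4 = 6
  x̄ = (6.25, 6),  deviation x̄ - mu_0 = (6.25, 6) - (2, 5) = (4.25, 1).

Step 2 — sample covariance matrix, S[i,j] = (1/(n-1)) · Σ_k (x_{k,i} - mean_i) · (x_{k,j} - mean_j), divisor n-1 = 3:
  S[U,U] = ((1.75)·(1.75) + (1.75)·(1.75) + (-1.25)·(-1.25) + (-2.25)·(-2.25)) / 3 = 12.75/3 = 4.25
  S[U,V] = ((1.75)·(3) + (1.75)·(0) + (-1.25)·(-4) + (-2.25)·(1)) / 3 = 8/3 = 2.6667
  S[V,V] = ((3)·(3) + (0)·(0) + (-4)·(-4) + (1)·(1)) / 3 = 26/3 = 8.6667
  S = [[4.25, 2.6667],
 [2.6667, 8.6667]].

Step 3 — invert S. det(S) = 4.25·8.6667 - (2.6667)² = 29.7222.
  S^{-1} = (1/det) · [[d, -b], [-b, a]] = [[0.2916, -0.0897],
 [-0.0897, 0.143]].

Step 4 — quadratic form (x̄ - mu_0)^T · S^{-1} · (x̄ - mu_0):
  S^{-1} · (x̄ - mu_0) = (1.1495, -0.2383),
  (x̄ - mu_0)^T · [...] = (4.25)·(1.1495) + (1)·(-0.2383) = 4.6472.

Step 5 — scale by n: T² = 4 · 4.6472 = 18.5888.

T² ≈ 18.5888


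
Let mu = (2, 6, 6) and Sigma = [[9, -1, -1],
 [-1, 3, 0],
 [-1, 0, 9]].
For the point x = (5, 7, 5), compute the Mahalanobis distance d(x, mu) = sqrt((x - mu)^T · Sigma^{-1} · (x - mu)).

Step 1 — centre the observation: (x - mu) = (3, 1, -1).

Step 2 — invert Sigma (cofactor / det for 3×3, or solve directly):
  Sigma^{-1} = [[0.1169, 0.039, 0.013],
 [0.039, 0.3463, 0.0043],
 [0.013, 0.0043, 0.1126]].

Step 3 — form the quadratic (x - mu)^T · Sigma^{-1} · (x - mu):
  Sigma^{-1} · (x - mu) = (0.3766, 0.4589, -0.0693).
  (x - mu)^T · [Sigma^{-1} · (x - mu)] = (3)·(0.3766) + (1)·(0.4589) + (-1)·(-0.0693) = 1.658.

Step 4 — take square root: d = √(1.658) ≈ 1.2876.

d(x, mu) = √(1.658) ≈ 1.2876


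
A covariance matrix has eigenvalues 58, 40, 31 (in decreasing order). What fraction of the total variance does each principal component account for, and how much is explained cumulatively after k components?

Step 1 — total variance = trace(Sigma) = Σ λ_i = 58 + 40 + 31 = 129.

Step 2 — fraction explained by component i = λ_i / Σ λ:
  PC1: 58/129 = 0.4496
  PC2: 40/129 = 0.3101
  PC3: 31/129 = 0.2403

Step 3 — cumulative fraction after k components = (λ_1 + ... + λ_k) / Σ λ:
  k = 1: 58/129 = 0.4496
  k = 2: (58 + 40)/129 = 98/129 = 0.7597
  k = 3: (58 + 40 + 31)/129 = 129/129 = 1

Summary (fraction, with percent):

explained: PC1 0.4496 (44.96%), PC2 0.3101 (31.01%), PC3 0.2403 (24.03%);  cumulative: 0.4496, 0.7597, 1


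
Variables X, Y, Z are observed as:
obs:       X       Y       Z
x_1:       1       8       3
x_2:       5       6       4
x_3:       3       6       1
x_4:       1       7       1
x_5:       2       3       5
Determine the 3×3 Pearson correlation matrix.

Step 1 — column means:
  mean(X) = (1 + 5 + 3 + 1 + 2) / 5 = 12/5 = 2.4
  mean(Y) = (8 + 6 + 6 + 7 + 3) / 5 = 30/5 = 6
  mean(Z) = (3 + 4 + 1 + 1 + 5) / 5 = 14/5 = 2.8

Step 2 — sample variances and covariances s[i,j] = (1/(n-1)) · Σ_k (x_{k,i} - mean_i) · (x_{k,j} - mean_j), with n-1 = 4:
  s[X,X] = ((-1.4)·(-1.4) + (2.6)·(2.6) + (0.6)·(0.6) + (-1.4)·(-1.4) + (-0.4)·(-0.4)) / 4 = 11.2/4 = 2.8
  s[X,Y] = ((-1.4)·(2) + (2.6)·(0) + (0.6)·(0) + (-1.4)·(1) + (-0.4)·(-3)) / 4 = -3/4 = -0.75
  s[X,Z] = ((-1.4)·(0.2) + (2.6)·(1.2) + (0.6)·(-1.8) + (-1.4)·(-1.8) + (-0.4)·(2.2)) / 4 = 3.4/4 = 0.85
  s[Y,Y] = ((2)·(2) + (0)·(0) + (0)·(0) + (1)·(1) + (-3)·(-3)) / 4 = 14/4 = 3.5
  s[Y,Z] = ((2)·(0.2) + (0)·(1.2) + (0)·(-1.8) + (1)·(-1.8) + (-3)·(2.2)) / 4 = -8/4 = -2
  s[Z,Z] = ((0.2)·(0.2) + (1.2)·(1.2) + (-1.8)·(-1.8) + (-1.8)·(-1.8) + (2.2)·(2.2)) / 4 = 12.8/4 = 3.2
  Sample standard deviations s_i = √(s[i,i]):
  s(X) = √(2.8) = 1.6733
  s(Y) = √(3.5) = 1.8708
  s(Z) = √(3.2) = 1.7889

Step 3 — r_{ij} = s_{ij} / (s_i · s_j):
  r[X,X] = 1 (diagonal).
  r[X,Y] = -0.75 / (1.6733 · 1.8708) = -0.75 / 3.1305 = -0.2396
  r[X,Z] = 0.85 / (1.6733 · 1.7889) = 0.85 / 2.9933 = 0.284
  r[Y,Y] = 1 (diagonal).
  r[Y,Z] = -2 / (1.8708 · 1.7889) = -2 / 3.3466 = -0.5976
  r[Z,Z] = 1 (diagonal).

R is symmetric with unit diagonal. Assembling:

R = [[1, -0.2396, 0.284],
 [-0.2396, 1, -0.5976],
 [0.284, -0.5976, 1]]


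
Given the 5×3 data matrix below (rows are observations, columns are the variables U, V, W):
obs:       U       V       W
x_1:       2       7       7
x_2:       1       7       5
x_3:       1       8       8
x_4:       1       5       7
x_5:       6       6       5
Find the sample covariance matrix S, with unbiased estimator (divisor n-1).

Step 1 — column means:
  mean(U) = (2 + 1 + 1 + 1 + 6) / 5 = 11/5 = 2.2
  mean(V) = (7 + 7 + 8 + 5 + 6) / 5 = 33/5 = 6.6
  mean(W) = (7 + 5 + 8 + 7 + 5) / 5 = 32/5 = 6.4

Step 2 — sample covariance S[i,j] = (1/(n-1)) · Σ_k (x_{k,i} - mean_i) · (x_{k,j} - mean_j), with n-1 = 4.
  S[U,U] = ((-0.2)·(-0.2) + (-1.2)·(-1.2) + (-1.2)·(-1.2) + (-1.2)·(-1.2) + (3.8)·(3.8)) / 4 = 18.8/4 = 4.7
  S[U,V] = ((-0.2)·(0.4) + (-1.2)·(0.4) + (-1.2)·(1.4) + (-1.2)·(-1.6) + (3.8)·(-0.6)) / 4 = -2.6/4 = -0.65
  S[U,W] = ((-0.2)·(0.6) + (-1.2)·(-1.4) + (-1.2)·(1.6) + (-1.2)·(0.6) + (3.8)·(-1.4)) / 4 = -6.4/4 = -1.6
  S[V,V] = ((0.4)·(0.4) + (0.4)·(0.4) + (1.4)·(1.4) + (-1.6)·(-1.6) + (-0.6)·(-0.6)) / 4 = 5.2/4 = 1.3
  S[V,W] = ((0.4)·(0.6) + (0.4)·(-1.4) + (1.4)·(1.6) + (-1.6)·(0.6) + (-0.6)·(-1.4)) / 4 = 1.8/4 = 0.45
  S[W,W] = ((0.6)·(0.6) + (-1.4)·(-1.4) + (1.6)·(1.6) + (0.6)·(0.6) + (-1.4)·(-1.4)) / 4 = 7.2/4 = 1.8

S is symmetric (S[j,i] = S[i,j]). Assembling:

S = [[4.7, -0.65, -1.6],
 [-0.65, 1.3, 0.45],
 [-1.6, 0.45, 1.8]]


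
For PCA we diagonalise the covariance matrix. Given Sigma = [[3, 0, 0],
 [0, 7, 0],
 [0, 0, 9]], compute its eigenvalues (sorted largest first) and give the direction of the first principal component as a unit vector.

Step 1 — characteristic polynomial p(λ) = det(λI - Sigma) = λ³ - tr·λ² + c_1·λ - det, where tr = trace, c_1 = sum of the principal 2×2 minors, det = det(Sigma):
  tr = 3 + 7 + 9 = 19,
  c_1 = (3·7 - (0)²) + (3·9 - (0)²) + (7·9 - (0)²) = 21 + 27 + 63 = 111,
  det = 3·(7·9 - (0)²) - (0)·((0)·9 - (0)·(0)) + (0)·((0)·(0) - 7·(0)) = 3·(63) - (0)·(0) + (0)·(0) = 189.
  So p(λ) = λ³ - 19λ² + 111λ - 189.
Step 2 — look for an integer root (rational root theorem: any rational root is an integer divisor of 189). Testing λ = 3:
  p(3) = 27 - 171 + 333 - 189 = 0  ✓
  Dividing out (λ - 3): p(λ) = (λ - 3)(λ² - 16λ + 63).
Step 3 — remaining eigenvalues from the quadratic λ² - 16λ + 63 = 0:
  Δ = 16² - 4·63 = 256 - 252 = 4,  λ = (16 ± √4)/2 = (16 ± 2)/2 = 9 or 7.
  Sorted: λ_1 = 9,  λ_2 = 7,  λ_3 = 3  (check: sum = 19 = tr ✓).

Step 4 — unit eigenvector for λ_1 = 9: v spans the null space of (Sigma - λ_1 I), whose rows are
  r_1 = (-6, 0, 0),  r_2 = (0, -2, 0),  r_3 = (0, 0, 0).
  v is orthogonal to every row, so take v ∝ r_1 × r_2 = ((0)·(0) - (0)·(-2), (0)·(0) - (-6)·(0), (-6)·(-2) - (0)·(0)) = (0, 0, 12).
  Rescale (divide by 12): u = (0, 0, 1).
  ||u|| = √((0)² + (0)² + (1)²) = √(1) = 1,  v_1 = u/||u|| ≈ (0, 0, 1) (||v_1|| = 1).

λ_1 = 9,  λ_2 = 7,  λ_3 = 3;  v_1 ≈ (0, 0, 1)


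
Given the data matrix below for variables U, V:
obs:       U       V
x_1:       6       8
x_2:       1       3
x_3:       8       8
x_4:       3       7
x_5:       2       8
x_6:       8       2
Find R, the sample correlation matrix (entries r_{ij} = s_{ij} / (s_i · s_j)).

Step 1 — column means:
  mean(U) = (6 + 1 + 8 + 3 + 2 + 8) / 6 = 28/6 = 4.6667
  mean(V) = (8 + 3 + 8 + 7 + 8 + 2) / 6 = 36/6 = 6

Step 2 — sample variances and covariances s[i,j] = (1/(n-1)) · Σ_k (x_{k,i} - mean_i) · (x_{k,j} - mean_j), with n-1 = 5:
  s[U,U] = ((1.3333)·(1.3333) + (-3.6667)·(-3.6667) + (3.3333)·(3.3333) + (-1.6667)·(-1.6667) + (-2.6667)·(-2.6667) + (3.3333)·(3.3333)) / 5 = 47.3333/5 = 9.4667
  s[U,V] = ((1.3333)·(2) + (-3.6667)·(-3) + (3.3333)·(2) + (-1.6667)·(1) + (-2.6667)·(2) + (3.3333)·(-4)) / 5 = 0/5 = 0
  s[V,V] = ((2)·(2) + (-3)·(-3) + (2)·(2) + (1)·(1) + (2)·(2) + (-4)·(-4)) / 5 = 38/5 = 7.6
  Sample standard deviations s_i = √(s[i,i]):
  s(U) = √(9.4667) = 3.0768
  s(V) = √(7.6) = 2.7568

Step 3 — r_{ij} = s_{ij} / (s_i · s_j):
  r[U,U] = 1 (diagonal).
  r[U,V] = 0 / (3.0768 · 2.7568) = 0 / 8.4821 = 0
  r[V,V] = 1 (diagonal).

R is symmetric with unit diagonal. Assembling:

R = [[1, 0],
 [0, 1]]


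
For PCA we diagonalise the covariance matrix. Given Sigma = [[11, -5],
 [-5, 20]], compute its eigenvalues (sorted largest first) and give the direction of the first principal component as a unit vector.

Step 1 — characteristic polynomial of 2×2 Sigma:
  det(Sigma - λI) = λ² - trace · λ + det = 0.
  trace = 11 + 20 = 31, det = 11·20 - (-5)² = 195.
Step 2 — discriminant:
  Δ = trace² - 4·det = 961 - 780 = 181.
Step 3 — eigenvalues:
  λ = (trace ± √Δ)/2 = (31 ± 13.4536)/2,
  λ_1 = 22.2268,  λ_2 = 8.7732.

Step 4 — unit eigenvector for λ_1: solve (Sigma - λ_1 I)v = 0. First row:
  (11 - 22.2268)·v_x + (-5)·v_y = 0, i.e. (-11.2268)·v_x + (-5)·v_y = 0,
  so v ∝ (b, λ_1 - a) = (-5, 11.2268); multiply by -1 so the first entry is positive: u = (5, -11.2268).
  ||u|| = √((5)² + (-11.2268)²) = √(151.0413) ≈ 12.2899,
  v_1 = u/||u|| ≈ (0.4068, -0.9135) (||v_1|| = 1).

λ_1 = 22.2268,  λ_2 = 8.7732;  v_1 ≈ (0.4068, -0.9135)


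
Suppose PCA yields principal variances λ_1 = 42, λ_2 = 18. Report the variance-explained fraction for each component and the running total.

Step 1 — total variance = trace(Sigma) = Σ λ_i = 42 + 18 = 60.

Step 2 — fraction explained by component i = λ_i / Σ λ:
  PC1: 42/60 = 0.7
  PC2: 18/60 = 0.3

Step 3 — cumulative fraction after k components = (λ_1 + ... + λ_k) / Σ λ:
  k = 1: 42/60 = 0.7
  k = 2: (42 + 18)/60 = 60/60 = 1

Summary (fraction, with percent):

explained: PC1 0.7 (70%), PC2 0.3 (30%);  cumulative: 0.7, 1


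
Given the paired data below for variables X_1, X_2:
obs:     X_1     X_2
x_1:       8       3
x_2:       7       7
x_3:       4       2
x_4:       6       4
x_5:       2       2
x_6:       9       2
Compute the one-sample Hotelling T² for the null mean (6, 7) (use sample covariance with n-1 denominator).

Step 1 — sample mean vector:
  mean(X_1) = (8 + 7 + 4 + 6 + 2 + 9) / 6 = 36/6 = 6
  mean(X_2) = (3 + 7 + 2 + 4 + 2 + 2) / 6 = 20/6 = 3.3333
  x̄ = (6, 3.3333),  deviation x̄ - mu_0 = (6, 3.3333) - (6, 7) = (0, -3.6667).

Step 2 — sample covariance matrix, S[i,j] = (1/(n-1)) · Σ_k (x_{k,i} - mean_i) · (x_{k,j} - mean_j), divisor n-1 = 5:
  S[X_1,X_1] = ((2)·(2) + (1)·(1) + (-2)·(-2) + (0)·(0) + (-4)·(-4) + (3)·(3)) / 5 = 34/5 = 6.8
  S[X_1,X_2] = ((2)·(-0.3333) + (1)·(3.6667) + (-2)·(-1.3333) + (0)·(0.6667) + (-4)·(-1.3333) + (3)·(-1.3333)) / 5 = 7/5 = 1.4
  S[X_2,X_2] = ((-0.3333)·(-0.3333) + (3.6667)·(3.6667) + (-1.3333)·(-1.3333) + (0.6667)·(0.6667) + (-1.3333)·(-1.3333) + (-1.3333)·(-1.3333)) / 5 = 19.3333/5 = 3.8667
  S = [[6.8, 1.4],
 [1.4, 3.8667]].

Step 3 — invert S. det(S) = 6.8·3.8667 - (1.4)² = 24.3333.
  S^{-1} = (1/det) · [[d, -b], [-b, a]] = [[0.1589, -0.0575],
 [-0.0575, 0.2795]].

Step 4 — quadratic form (x̄ - mu_0)^T · S^{-1} · (x̄ - mu_0):
  S^{-1} · (x̄ - mu_0) = (0.211, -1.0247),
  (x̄ - mu_0)^T · [...] = (0)·(0.211) + (-3.6667)·(-1.0247) = 3.7571.

Step 5 — scale by n: T² = 6 · 3.7571 = 22.5425.

T² ≈ 22.5425


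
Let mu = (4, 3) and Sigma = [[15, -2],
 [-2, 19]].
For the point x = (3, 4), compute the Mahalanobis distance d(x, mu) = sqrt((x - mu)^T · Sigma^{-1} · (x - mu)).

Step 1 — centre the observation: (x - mu) = (-1, 1).

Step 2 — invert Sigma. det(Sigma) = 15·19 - (-2)² = 281.
  Sigma^{-1} = (1/det) · [[d, -b], [-b, a]] = [[0.0676, 0.0071],
 [0.0071, 0.0534]].

Step 3 — form the quadratic (x - mu)^T · Sigma^{-1} · (x - mu):
  Sigma^{-1} · (x - mu) = (-0.0605, 0.0463).
  (x - mu)^T · [Sigma^{-1} · (x - mu)] = (-1)·(-0.0605) + (1)·(0.0463) = 0.1068.

Step 4 — take square root: d = √(0.1068) ≈ 0.3267.

d(x, mu) = √(0.1068) ≈ 0.3267


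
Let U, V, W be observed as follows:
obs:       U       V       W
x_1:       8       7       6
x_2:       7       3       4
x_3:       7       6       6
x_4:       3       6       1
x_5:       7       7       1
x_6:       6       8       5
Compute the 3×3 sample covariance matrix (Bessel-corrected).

Step 1 — column means:
  mean(U) = (8 + 7 + 7 + 3 + 7 + 6) / 6 = 38/6 = 6.3333
  mean(V) = (7 + 3 + 6 + 6 + 7 + 8) / 6 = 37/6 = 6.1667
  mean(W) = (6 + 4 + 6 + 1 + 1 + 5) / 6 = 23/6 = 3.8333

Step 2 — sample covariance S[i,j] = (1/(n-1)) · Σ_k (x_{k,i} - mean_i) · (x_{k,j} - mean_j), with n-1 = 5.
  S[U,U] = ((1.6667)·(1.6667) + (0.6667)·(0.6667) + (0.6667)·(0.6667) + (-3.3333)·(-3.3333) + (0.6667)·(0.6667) + (-0.3333)·(-0.3333)) / 5 = 15.3333/5 = 3.0667
  S[U,V] = ((1.6667)·(0.8333) + (0.6667)·(-3.1667) + (0.6667)·(-0.1667) + (-3.3333)·(-0.1667) + (0.6667)·(0.8333) + (-0.3333)·(1.8333)) / 5 = -0.3333/5 = -0.0667
  S[U,W] = ((1.6667)·(2.1667) + (0.6667)·(0.1667) + (0.6667)·(2.1667) + (-3.3333)·(-2.8333) + (0.6667)·(-2.8333) + (-0.3333)·(1.1667)) / 5 = 12.3333/5 = 2.4667
  S[V,V] = ((0.8333)·(0.8333) + (-3.1667)·(-3.1667) + (-0.1667)·(-0.1667) + (-0.1667)·(-0.1667) + (0.8333)·(0.8333) + (1.8333)·(1.8333)) / 5 = 14.8333/5 = 2.9667
  S[V,W] = ((0.8333)·(2.1667) + (-3.1667)·(0.1667) + (-0.1667)·(2.1667) + (-0.1667)·(-2.8333) + (0.8333)·(-2.8333) + (1.8333)·(1.1667)) / 5 = 1.1667/5 = 0.2333
  S[W,W] = ((2.1667)·(2.1667) + (0.1667)·(0.1667) + (2.1667)·(2.1667) + (-2.8333)·(-2.8333) + (-2.8333)·(-2.8333) + (1.1667)·(1.1667)) / 5 = 26.8333/5 = 5.3667

S is symmetric (S[j,i] = S[i,j]). Assembling:

S = [[3.0667, -0.0667, 2.4667],
 [-0.0667, 2.9667, 0.2333],
 [2.4667, 0.2333, 5.3667]]


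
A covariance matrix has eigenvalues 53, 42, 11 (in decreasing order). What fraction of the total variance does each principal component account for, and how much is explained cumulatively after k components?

Step 1 — total variance = trace(Sigma) = Σ λ_i = 53 + 42 + 11 = 106.

Step 2 — fraction explained by component i = λ_i / Σ λ:
  PC1: 53/106 = 0.5
  PC2: 42/106 = 0.3962
  PC3: 11/106 = 0.1038

Step 3 — cumulative fraction after k components = (λ_1 + ... + λ_k) / Σ λ:
  k = 1: 53/106 = 0.5
  k = 2: (53 + 42)/106 = 95/106 = 0.8962
  k = 3: (53 + 42 + 11)/106 = 106/106 = 1

Summary (fraction, with percent):

explained: PC1 0.5 (50%), PC2 0.3962 (39.62%), PC3 0.1038 (10.38%);  cumulative: 0.5, 0.8962, 1


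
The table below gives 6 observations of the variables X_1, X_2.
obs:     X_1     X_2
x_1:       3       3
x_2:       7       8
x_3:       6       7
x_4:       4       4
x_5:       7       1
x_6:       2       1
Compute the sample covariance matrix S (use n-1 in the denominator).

Step 1 — column means:
  mean(X_1) = (3 + 7 + 6 + 4 + 7 + 2) / 6 = 29/6 = 4.8333
  mean(X_2) = (3 + 8 + 7 + 4 + 1 + 1) / 6 = 24/6 = 4

Step 2 — sample covariance S[i,j] = (1/(n-1)) · Σ_k (x_{k,i} - mean_i) · (x_{k,j} - mean_j), with n-1 = 5.
  S[X_1,X_1] = ((-1.8333)·(-1.8333) + (2.1667)·(2.1667) + (1.1667)·(1.1667) + (-0.8333)·(-0.8333) + (2.1667)·(2.1667) + (-2.8333)·(-2.8333)) / 5 = 22.8333/5 = 4.5667
  S[X_1,X_2] = ((-1.8333)·(-1) + (2.1667)·(4) + (1.1667)·(3) + (-0.8333)·(0) + (2.1667)·(-3) + (-2.8333)·(-3)) / 5 = 16/5 = 3.2
  S[X_2,X_2] = ((-1)·(-1) + (4)·(4) + (3)·(3) + (0)·(0) + (-3)·(-3) + (-3)·(-3)) / 5 = 44/5 = 8.8

S is symmetric (S[j,i] = S[i,j]). Assembling:

S = [[4.5667, 3.2],
 [3.2, 8.8]]


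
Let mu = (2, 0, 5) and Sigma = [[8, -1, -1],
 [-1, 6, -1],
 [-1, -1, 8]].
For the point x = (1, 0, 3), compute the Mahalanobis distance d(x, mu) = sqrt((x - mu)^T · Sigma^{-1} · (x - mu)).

Step 1 — centre the observation: (x - mu) = (-1, 0, -2).

Step 2 — invert Sigma (cofactor / det for 3×3, or solve directly):
  Sigma^{-1} = [[0.1306, 0.025, 0.0194],
 [0.025, 0.175, 0.025],
 [0.0194, 0.025, 0.1306]].

Step 3 — form the quadratic (x - mu)^T · Sigma^{-1} · (x - mu):
  Sigma^{-1} · (x - mu) = (-0.1694, -0.075, -0.2806).
  (x - mu)^T · [Sigma^{-1} · (x - mu)] = (-1)·(-0.1694) + (0)·(-0.075) + (-2)·(-0.2806) = 0.7306.

Step 4 — take square root: d = √(0.7306) ≈ 0.8547.

d(x, mu) = √(0.7306) ≈ 0.8547


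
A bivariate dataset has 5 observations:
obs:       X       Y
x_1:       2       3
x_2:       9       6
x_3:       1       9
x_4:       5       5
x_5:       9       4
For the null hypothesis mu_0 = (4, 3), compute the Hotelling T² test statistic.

Step 1 — sample mean vector:
  mean(X) = (2 + 9 + 1 + 5 + 9) / 5 = 26/5 = 5.2
  mean(Y) = (3 + 6 + 9 + 5 + 4) / 5 = 27/5 = 5.4
  x̄ = (5.2, 5.4),  deviation x̄ - mu_0 = (5.2, 5.4) - (4, 3) = (1.2, 2.4).

Step 2 — sample covariance matrix, S[i,j] = (1/(n-1)) · Σ_k (x_{k,i} - mean_i) · (x_{k,j} - mean_j), divisor n-1 = 4:
  S[X,X] = ((-3.2)·(-3.2) + (3.8)·(3.8) + (-4.2)·(-4.2) + (-0.2)·(-0.2) + (3.8)·(3.8)) / 4 = 56.8/4 = 14.2
  S[X,Y] = ((-3.2)·(-2.4) + (3.8)·(0.6) + (-4.2)·(3.6) + (-0.2)·(-0.4) + (3.8)·(-1.4)) / 4 = -10.4/4 = -2.6
  S[Y,Y] = ((-2.4)·(-2.4) + (0.6)·(0.6) + (3.6)·(3.6) + (-0.4)·(-0.4) + (-1.4)·(-1.4)) / 4 = 21.2/4 = 5.3
  S = [[14.2, -2.6],
 [-2.6, 5.3]].

Step 3 — invert S. det(S) = 14.2·5.3 - (-2.6)² = 68.5.
  S^{-1} = (1/det) · [[d, -b], [-b, a]] = [[0.0774, 0.038],
 [0.038, 0.2073]].

Step 4 — quadratic form (x̄ - mu_0)^T · S^{-1} · (x̄ - mu_0):
  S^{-1} · (x̄ - mu_0) = (0.1839, 0.5431),
  (x̄ - mu_0)^T · [...] = (1.2)·(0.1839) + (2.4)·(0.5431) = 1.5241.

Step 5 — scale by n: T² = 5 · 1.5241 = 7.6204.

T² ≈ 7.6204


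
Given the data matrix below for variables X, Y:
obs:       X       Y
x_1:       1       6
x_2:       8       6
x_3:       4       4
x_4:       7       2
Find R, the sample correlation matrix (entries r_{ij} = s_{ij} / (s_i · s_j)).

Step 1 — column means:
  mean(X) = (1 + 8 + 4 + 7) / 4 = 20/4 = 5
  mean(Y) = (6 + 6 + 4 + 2) / 4 = 18/4 = 4.5

Step 2 — sample variances and covariances s[i,j] = (1/(n-1)) · Σ_k (x_{k,i} - mean_i) · (x_{k,j} - mean_j), with n-1 = 3:
  s[X,X] = ((-4)·(-4) + (3)·(3) + (-1)·(-1) + (2)·(2)) / 3 = 30/3 = 10
  s[X,Y] = ((-4)·(1.5) + (3)·(1.5) + (-1)·(-0.5) + (2)·(-2.5)) / 3 = -6/3 = -2
  s[Y,Y] = ((1.5)·(1.5) + (1.5)·(1.5) + (-0.5)·(-0.5) + (-2.5)·(-2.5)) / 3 = 11/3 = 3.6667
  Sample standard deviations s_i = √(s[i,i]):
  s(X) = √(10) = 3.1623
  s(Y) = √(3.6667) = 1.9149

Step 3 — r_{ij} = s_{ij} / (s_i · s_j):
  r[X,X] = 1 (diagonal).
  r[X,Y] = -2 / (3.1623 · 1.9149) = -2 / 6.0553 = -0.3303
  r[Y,Y] = 1 (diagonal).

R is symmetric with unit diagonal. Assembling:

R = [[1, -0.3303],
 [-0.3303, 1]]


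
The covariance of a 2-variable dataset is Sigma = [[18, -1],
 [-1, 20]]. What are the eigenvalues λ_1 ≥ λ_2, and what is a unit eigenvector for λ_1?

Step 1 — characteristic polynomial of 2×2 Sigma:
  det(Sigma - λI) = λ² - trace · λ + det = 0.
  trace = 18 + 20 = 38, det = 18·20 - (-1)² = 359.
Step 2 — discriminant:
  Δ = trace² - 4·det = 1444 - 1436 = 8.
Step 3 — eigenvalues:
  λ = (trace ± √Δ)/2 = (38 ± 2.8284)/2,
  λ_1 = 20.4142,  λ_2 = 17.5858.

Step 4 — unit eigenvector for λ_1: solve (Sigma - λ_1 I)v = 0. First row:
  (18 - 20.4142)·v_x + (-1)·v_y = 0, i.e. (-2.4142)·v_x + (-1)·v_y = 0,
  so v ∝ (b, λ_1 - a) = (-1, 2.4142); multiply by -1 so the first entry is positive: u = (1, -2.4142).
  ||u|| = √((1)² + (-2.4142)²) = √(6.8284) ≈ 2.6131,
  v_1 = u/||u|| ≈ (0.3827, -0.9239) (||v_1|| = 1).

λ_1 = 20.4142,  λ_2 = 17.5858;  v_1 ≈ (0.3827, -0.9239)


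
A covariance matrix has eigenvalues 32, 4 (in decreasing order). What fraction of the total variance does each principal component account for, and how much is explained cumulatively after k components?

Step 1 — total variance = trace(Sigma) = Σ λ_i = 32 + 4 = 36.

Step 2 — fraction explained by component i = λ_i / Σ λ:
  PC1: 32/36 = 0.8889
  PC2: 4/36 = 0.1111

Step 3 — cumulative fraction after k components = (λ_1 + ... + λ_k) / Σ λ:
  k = 1: 32/36 = 0.8889
  k = 2: (32 + 4)/36 = 36/36 = 1

Summary (fraction, with percent):

explained: PC1 0.8889 (88.89%), PC2 0.1111 (11.11%);  cumulative: 0.8889, 1


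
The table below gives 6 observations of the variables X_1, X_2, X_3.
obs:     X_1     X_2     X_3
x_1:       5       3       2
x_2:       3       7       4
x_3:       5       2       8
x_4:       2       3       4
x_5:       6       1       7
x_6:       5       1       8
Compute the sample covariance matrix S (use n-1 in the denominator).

Step 1 — column means:
  mean(X_1) = (5 + 3 + 5 + 2 + 6 + 5) / 6 = 26/6 = 4.3333
  mean(X_2) = (3 + 7 + 2 + 3 + 1 + 1) / 6 = 17/6 = 2.8333
  mean(X_3) = (2 + 4 + 8 + 4 + 7 + 8) / 6 = 33/6 = 5.5

Step 2 — sample covariance S[i,j] = (1/(n-1)) · Σ_k (x_{k,i} - mean_i) · (x_{k,j} - mean_j), with n-1 = 5.
  S[X_1,X_1] = ((0.6667)·(0.6667) + (-1.3333)·(-1.3333) + (0.6667)·(0.6667) + (-2.3333)·(-2.3333) + (1.6667)·(1.6667) + (0.6667)·(0.6667)) / 5 = 11.3333/5 = 2.2667
  S[X_1,X_2] = ((0.6667)·(0.1667) + (-1.3333)·(4.1667) + (0.6667)·(-0.8333) + (-2.3333)·(0.1667) + (1.6667)·(-1.8333) + (0.6667)·(-1.8333)) / 5 = -10.6667/5 = -2.1333
  S[X_1,X_3] = ((0.6667)·(-3.5) + (-1.3333)·(-1.5) + (0.6667)·(2.5) + (-2.3333)·(-1.5) + (1.6667)·(1.5) + (0.6667)·(2.5)) / 5 = 9/5 = 1.8
  S[X_2,X_2] = ((0.1667)·(0.1667) + (4.1667)·(4.1667) + (-0.8333)·(-0.8333) + (0.1667)·(0.1667) + (-1.8333)·(-1.8333) + (-1.8333)·(-1.8333)) / 5 = 24.8333/5 = 4.9667
  S[X_2,X_3] = ((0.1667)·(-3.5) + (4.1667)·(-1.5) + (-0.8333)·(2.5) + (0.1667)·(-1.5) + (-1.8333)·(1.5) + (-1.8333)·(2.5)) / 5 = -16.5/5 = -3.3
  S[X_3,X_3] = ((-3.5)·(-3.5) + (-1.5)·(-1.5) + (2.5)·(2.5) + (-1.5)·(-1.5) + (1.5)·(1.5) + (2.5)·(2.5)) / 5 = 31.5/5 = 6.3

S is symmetric (S[j,i] = S[i,j]). Assembling:

S = [[2.2667, -2.1333, 1.8],
 [-2.1333, 4.9667, -3.3],
 [1.8, -3.3, 6.3]]


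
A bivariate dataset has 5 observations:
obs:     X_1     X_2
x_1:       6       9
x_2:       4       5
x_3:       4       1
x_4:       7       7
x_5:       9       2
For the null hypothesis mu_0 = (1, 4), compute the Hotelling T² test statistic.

Step 1 — sample mean vector:
  mean(X_1) = (6 + 4 + 4 + 7 + 9) / 5 = 30/5 = 6
  mean(X_2) = (9 + 5 + 1 + 7 + 2) / 5 = 24/5 = 4.8
  x̄ = (6, 4.8),  deviation x̄ - mu_0 = (6, 4.8) - (1, 4) = (5, 0.8).

Step 2 — sample covariance matrix, S[i,j] = (1/(n-1)) · Σ_k (x_{k,i} - mean_i) · (x_{k,j} - mean_j), divisor n-1 = 4:
  S[X_1,X_1] = ((0)·(0) + (-2)·(-2) + (-2)·(-2) + (1)·(1) + (3)·(3)) / 4 = 18/4 = 4.5
  S[X_1,X_2] = ((0)·(4.2) + (-2)·(0.2) + (-2)·(-3.8) + (1)·(2.2) + (3)·(-2.8)) / 4 = 1/4 = 0.25
  S[X_2,X_2] = ((4.2)·(4.2) + (0.2)·(0.2) + (-3.8)·(-3.8) + (2.2)·(2.2) + (-2.8)·(-2.8)) / 4 = 44.8/4 = 11.2
  S = [[4.5, 0.25],
 [0.25, 11.2]].

Step 3 — invert S. det(S) = 4.5·11.2 - (0.25)² = 50.3375.
  S^{-1} = (1/det) · [[d, -b], [-b, a]] = [[0.2225, -0.005],
 [-0.005, 0.0894]].

Step 4 — quadratic form (x̄ - mu_0)^T · S^{-1} · (x̄ - mu_0):
  S^{-1} · (x̄ - mu_0) = (1.1085, 0.0467),
  (x̄ - mu_0)^T · [...] = (5)·(1.1085) + (0.8)·(0.0467) = 5.5799.

Step 5 — scale by n: T² = 5 · 5.5799 = 27.8997.

T² ≈ 27.8997


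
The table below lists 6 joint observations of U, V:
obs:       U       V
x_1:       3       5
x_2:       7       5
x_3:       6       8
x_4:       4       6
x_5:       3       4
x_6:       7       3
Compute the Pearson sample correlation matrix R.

Step 1 — column means:
  mean(U) = (3 + 7 + 6 + 4 + 3 + 7) / 6 = 30/6 = 5
  mean(V) = (5 + 5 + 8 + 6 + 4 + 3) / 6 = 31/6 = 5.1667

Step 2 — sample variances and covariances s[i,j] = (1/(n-1)) · Σ_k (x_{k,i} - mean_i) · (x_{k,j} - mean_j), with n-1 = 5:
  s[U,U] = ((-2)·(-2) + (2)·(2) + (1)·(1) + (-1)·(-1) + (-2)·(-2) + (2)·(2)) / 5 = 18/5 = 3.6
  s[U,V] = ((-2)·(-0.1667) + (2)·(-0.1667) + (1)·(2.8333) + (-1)·(0.8333) + (-2)·(-1.1667) + (2)·(-2.1667)) / 5 = 0/5 = 0
  s[V,V] = ((-0.1667)·(-0.1667) + (-0.1667)·(-0.1667) + (2.8333)·(2.8333) + (0.8333)·(0.8333) + (-1.1667)·(-1.1667) + (-2.1667)·(-2.1667)) / 5 = 14.8333/5 = 2.9667
  Sample standard deviations s_i = √(s[i,i]):
  s(U) = √(3.6) = 1.8974
  s(V) = √(2.9667) = 1.7224

Step 3 — r_{ij} = s_{ij} / (s_i · s_j):
  r[U,U] = 1 (diagonal).
  r[U,V] = 0 / (1.8974 · 1.7224) = 0 / 3.268 = 0
  r[V,V] = 1 (diagonal).

R is symmetric with unit diagonal. Assembling:

R = [[1, 0],
 [0, 1]]


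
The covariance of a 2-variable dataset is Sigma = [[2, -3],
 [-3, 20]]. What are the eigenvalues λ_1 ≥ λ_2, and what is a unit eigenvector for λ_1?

Step 1 — characteristic polynomial of 2×2 Sigma:
  det(Sigma - λI) = λ² - trace · λ + det = 0.
  trace = 2 + 20 = 22, det = 2·20 - (-3)² = 31.
Step 2 — discriminant:
  Δ = trace² - 4·det = 484 - 124 = 360.
Step 3 — eigenvalues:
  λ = (trace ± √Δ)/2 = (22 ± 18.9737)/2,
  λ_1 = 20.4868,  λ_2 = 1.5132.

Step 4 — unit eigenvector for λ_1: solve (Sigma - λ_1 I)v = 0. First row:
  (2 - 20.4868)·v_x + (-3)·v_y = 0, i.e. (-18.4868)·v_x + (-3)·v_y = 0,
  so v ∝ (b, λ_1 - a) = (-3, 18.4868); multiply by -1 so the first entry is positive: u = (3, -18.4868).
  ||u|| = √((3)² + (-18.4868)²) = √(350.763) ≈ 18.7287,
  v_1 = u/||u|| ≈ (0.1602, -0.9871) (||v_1|| = 1).

λ_1 = 20.4868,  λ_2 = 1.5132;  v_1 ≈ (0.1602, -0.9871)


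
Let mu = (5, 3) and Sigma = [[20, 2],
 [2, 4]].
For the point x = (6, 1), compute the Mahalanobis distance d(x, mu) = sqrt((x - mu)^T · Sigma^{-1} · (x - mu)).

Step 1 — centre the observation: (x - mu) = (1, -2).

Step 2 — invert Sigma. det(Sigma) = 20·4 - (2)² = 76.
  Sigma^{-1} = (1/det) · [[d, -b], [-b, a]] = [[0.0526, -0.0263],
 [-0.0263, 0.2632]].

Step 3 — form the quadratic (x - mu)^T · Sigma^{-1} · (x - mu):
  Sigma^{-1} · (x - mu) = (0.1053, -0.5526).
  (x - mu)^T · [Sigma^{-1} · (x - mu)] = (1)·(0.1053) + (-2)·(-0.5526) = 1.2105.

Step 4 — take square root: d = √(1.2105) ≈ 1.1002.

d(x, mu) = √(1.2105) ≈ 1.1002


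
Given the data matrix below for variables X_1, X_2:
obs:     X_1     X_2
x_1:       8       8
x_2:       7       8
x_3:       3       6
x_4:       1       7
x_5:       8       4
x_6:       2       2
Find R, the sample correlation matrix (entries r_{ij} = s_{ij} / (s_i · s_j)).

Step 1 — column means:
  mean(X_1) = (8 + 7 + 3 + 1 + 8 + 2) / 6 = 29/6 = 4.8333
  mean(X_2) = (8 + 8 + 6 + 7 + 4 + 2) / 6 = 35/6 = 5.8333

Step 2 — sample variances and covariances s[i,j] = (1/(n-1)) · Σ_k (x_{k,i} - mean_i) · (x_{k,j} - mean_j), with n-1 = 5:
  s[X_1,X_1] = ((3.1667)·(3.1667) + (2.1667)·(2.1667) + (-1.8333)·(-1.8333) + (-3.8333)·(-3.8333) + (3.1667)·(3.1667) + (-2.8333)·(-2.8333)) / 5 = 50.8333/5 = 10.1667
  s[X_1,X_2] = ((3.1667)·(2.1667) + (2.1667)·(2.1667) + (-1.8333)·(0.1667) + (-3.8333)·(1.1667) + (3.1667)·(-1.8333) + (-2.8333)·(-3.8333)) / 5 = 11.8333/5 = 2.3667
  s[X_2,X_2] = ((2.1667)·(2.1667) + (2.1667)·(2.1667) + (0.1667)·(0.1667) + (1.1667)·(1.1667) + (-1.8333)·(-1.8333) + (-3.8333)·(-3.8333)) / 5 = 28.8333/5 = 5.7667
  Sample standard deviations s_i = √(s[i,i]):
  s(X_1) = √(10.1667) = 3.1885
  s(X_2) = √(5.7667) = 2.4014

Step 3 — r_{ij} = s_{ij} / (s_i · s_j):
  r[X_1,X_1] = 1 (diagonal).
  r[X_1,X_2] = 2.3667 / (3.1885 · 2.4014) = 2.3667 / 7.6569 = 0.3091
  r[X_2,X_2] = 1 (diagonal).

R is symmetric with unit diagonal. Assembling:

R = [[1, 0.3091],
 [0.3091, 1]]


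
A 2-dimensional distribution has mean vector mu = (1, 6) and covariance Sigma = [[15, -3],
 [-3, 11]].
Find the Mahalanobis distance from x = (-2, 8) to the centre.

Step 1 — centre the observation: (x - mu) = (-3, 2).

Step 2 — invert Sigma. det(Sigma) = 15·11 - (-3)² = 156.
  Sigma^{-1} = (1/det) · [[d, -b], [-b, a]] = [[0.0705, 0.0192],
 [0.0192, 0.0962]].

Step 3 — form the quadratic (x - mu)^T · Sigma^{-1} · (x - mu):
  Sigma^{-1} · (x - mu) = (-0.1731, 0.1346).
  (x - mu)^T · [Sigma^{-1} · (x - mu)] = (-3)·(-0.1731) + (2)·(0.1346) = 0.7885.

Step 4 — take square root: d = √(0.7885) ≈ 0.888.

d(x, mu) = √(0.7885) ≈ 0.888


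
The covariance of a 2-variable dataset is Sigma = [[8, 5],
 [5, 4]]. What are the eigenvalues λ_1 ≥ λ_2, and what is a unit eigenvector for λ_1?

Step 1 — characteristic polynomial of 2×2 Sigma:
  det(Sigma - λI) = λ² - trace · λ + det = 0.
  trace = 8 + 4 = 12, det = 8·4 - (5)² = 7.
Step 2 — discriminant:
  Δ = trace² - 4·det = 144 - 28 = 116.
Step 3 — eigenvalues:
  λ = (trace ± √Δ)/2 = (12 ± 10.7703)/2,
  λ_1 = 11.3852,  λ_2 = 0.6148.

Step 4 — unit eigenvector for λ_1: solve (Sigma - λ_1 I)v = 0. First row:
  (8 - 11.3852)·v_x + (5)·v_y = 0, i.e. (-3.3852)·v_x + (5)·v_y = 0,
  so v ∝ (b, λ_1 - a) = (5, 3.3852) = u.
  ||u|| = √((5)² + (3.3852)²) = √(36.4593) ≈ 6.0382,
  v_1 = u/||u|| ≈ (0.8281, 0.5606) (||v_1|| = 1).

λ_1 = 11.3852,  λ_2 = 0.6148;  v_1 ≈ (0.8281, 0.5606)
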